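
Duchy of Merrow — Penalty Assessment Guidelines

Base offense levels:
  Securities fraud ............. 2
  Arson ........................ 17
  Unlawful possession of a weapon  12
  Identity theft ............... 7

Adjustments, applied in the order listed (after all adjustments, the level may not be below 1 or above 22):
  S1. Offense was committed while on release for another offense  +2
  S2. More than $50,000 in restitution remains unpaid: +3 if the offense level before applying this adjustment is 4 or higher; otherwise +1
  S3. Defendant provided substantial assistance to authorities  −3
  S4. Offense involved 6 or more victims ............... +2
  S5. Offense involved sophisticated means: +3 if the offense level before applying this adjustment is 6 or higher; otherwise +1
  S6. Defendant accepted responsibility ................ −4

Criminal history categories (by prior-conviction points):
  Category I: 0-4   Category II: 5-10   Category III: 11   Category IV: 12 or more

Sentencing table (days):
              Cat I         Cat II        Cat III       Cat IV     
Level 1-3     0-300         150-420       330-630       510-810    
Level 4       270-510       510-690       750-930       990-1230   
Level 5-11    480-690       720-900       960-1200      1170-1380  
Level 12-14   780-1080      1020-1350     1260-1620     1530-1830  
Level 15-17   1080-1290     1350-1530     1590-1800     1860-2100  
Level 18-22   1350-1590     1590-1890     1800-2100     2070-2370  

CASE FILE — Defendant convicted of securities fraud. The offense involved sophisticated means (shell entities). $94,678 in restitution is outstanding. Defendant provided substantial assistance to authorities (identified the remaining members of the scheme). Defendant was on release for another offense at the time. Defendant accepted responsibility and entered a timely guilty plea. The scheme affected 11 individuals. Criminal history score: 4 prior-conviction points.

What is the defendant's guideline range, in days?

480-690 days

Base offense level for securities fraud: 2.
S1 applies: 2 + 2 = 4.
S2 applies (level before this adjustment is 4 ≥ 4, so +3): 4 + 3 = 7.
S3 applies: 7 − 3 = 4.
S4 applies: 4 + 2 = 6.
S5 applies (level before this adjustment is 6 ≥ 6, so +3): 6 + 3 = 9.
S6 applies: 9 − 4 = 5.
Final offense level: 5.
Criminal history: 4 prior points → Category I (0-4).
Level 5 falls in the 5-11 band.
Grid: Level 5-11 × Category I = 480-690 days.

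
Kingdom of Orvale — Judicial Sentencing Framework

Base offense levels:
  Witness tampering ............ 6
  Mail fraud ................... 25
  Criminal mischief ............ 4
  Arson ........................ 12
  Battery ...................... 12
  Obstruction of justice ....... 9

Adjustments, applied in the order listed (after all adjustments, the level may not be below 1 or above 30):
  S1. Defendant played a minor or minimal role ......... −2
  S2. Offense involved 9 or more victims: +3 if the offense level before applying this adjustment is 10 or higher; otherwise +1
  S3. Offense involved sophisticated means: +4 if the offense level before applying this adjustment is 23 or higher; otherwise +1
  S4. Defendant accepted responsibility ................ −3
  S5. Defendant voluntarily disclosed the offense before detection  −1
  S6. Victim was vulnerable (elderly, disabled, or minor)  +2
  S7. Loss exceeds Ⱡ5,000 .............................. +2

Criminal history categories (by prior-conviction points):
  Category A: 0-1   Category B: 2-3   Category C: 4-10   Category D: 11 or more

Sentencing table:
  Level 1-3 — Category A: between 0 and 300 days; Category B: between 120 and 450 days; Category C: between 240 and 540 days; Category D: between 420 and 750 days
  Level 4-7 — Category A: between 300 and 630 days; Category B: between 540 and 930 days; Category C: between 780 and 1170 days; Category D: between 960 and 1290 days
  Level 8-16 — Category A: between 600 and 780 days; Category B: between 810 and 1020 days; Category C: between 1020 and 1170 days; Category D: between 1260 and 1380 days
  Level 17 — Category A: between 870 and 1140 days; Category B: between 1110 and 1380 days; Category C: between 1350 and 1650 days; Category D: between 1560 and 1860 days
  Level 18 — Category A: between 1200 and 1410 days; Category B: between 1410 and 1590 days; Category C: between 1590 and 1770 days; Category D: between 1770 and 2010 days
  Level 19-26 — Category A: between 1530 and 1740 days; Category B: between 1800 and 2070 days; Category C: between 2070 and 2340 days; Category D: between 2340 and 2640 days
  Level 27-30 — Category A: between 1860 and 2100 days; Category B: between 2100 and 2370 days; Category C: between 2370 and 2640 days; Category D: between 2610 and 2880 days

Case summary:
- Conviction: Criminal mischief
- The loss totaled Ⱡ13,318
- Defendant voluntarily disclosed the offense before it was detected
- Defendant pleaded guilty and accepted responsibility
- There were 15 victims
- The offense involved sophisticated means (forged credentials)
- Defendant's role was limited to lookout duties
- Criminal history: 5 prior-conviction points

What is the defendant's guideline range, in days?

240-540 days

Base offense level for criminal mischief: 4.
S1 applies: 4 − 2 = 2.
S2 applies (level before this adjustment is 2 < 10, so +1): 2 + 1 = 3.
S3 applies (level before this adjustment is 3 < 23, so +1): 3 + 1 = 4.
S4 applies: 4 − 3 = 1.
S5 applies: 1 − 1 = 0.
S6 does not apply.
S7 applies: 0 + 2 = 2.
Final offense level: 2.
Criminal history: 5 prior points → Category C (4-10).
Level 2 falls in the 1-3 band.
Grid: Level 1-3 × Category C = 240-540 days.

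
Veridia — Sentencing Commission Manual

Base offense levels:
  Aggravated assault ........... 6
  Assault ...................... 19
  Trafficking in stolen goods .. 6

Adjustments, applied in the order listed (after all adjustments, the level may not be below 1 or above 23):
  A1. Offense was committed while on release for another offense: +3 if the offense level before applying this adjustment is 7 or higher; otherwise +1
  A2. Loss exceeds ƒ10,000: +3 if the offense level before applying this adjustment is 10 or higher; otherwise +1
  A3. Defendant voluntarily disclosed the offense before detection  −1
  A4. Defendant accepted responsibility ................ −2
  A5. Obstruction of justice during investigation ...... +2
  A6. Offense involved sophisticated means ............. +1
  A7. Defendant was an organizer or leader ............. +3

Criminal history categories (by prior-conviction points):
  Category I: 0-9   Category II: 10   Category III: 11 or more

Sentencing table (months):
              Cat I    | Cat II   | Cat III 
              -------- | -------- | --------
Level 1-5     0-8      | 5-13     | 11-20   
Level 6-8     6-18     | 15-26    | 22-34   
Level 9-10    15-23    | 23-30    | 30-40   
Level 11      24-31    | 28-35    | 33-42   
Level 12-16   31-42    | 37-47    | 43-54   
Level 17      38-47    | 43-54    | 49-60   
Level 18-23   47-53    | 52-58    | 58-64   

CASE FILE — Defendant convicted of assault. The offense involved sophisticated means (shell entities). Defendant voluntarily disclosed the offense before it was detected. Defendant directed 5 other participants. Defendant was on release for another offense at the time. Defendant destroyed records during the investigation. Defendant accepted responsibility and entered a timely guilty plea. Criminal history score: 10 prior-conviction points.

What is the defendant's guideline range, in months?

Base offense level for assault: 19.
A1 applies (level before this adjustment is 19 ≥ 7, so +3): 19 + 3 = 22.
A3 applies: 22 − 1 = 21.
A4 applies: 21 − 2 = 19.
A5 applies: 19 + 2 = 21.
A6 applies: 21 + 1 = 22.
A7 applies: 22 + 3 = 25.
Level 25 exceeds the maximum of 23; capped at 23.
Final offense level: 23.
Criminal history: 10 prior points → Category II (10).
Level 23 falls in the 18-23 band.
Grid: Level 18-23 × Category II = 52-58 months.

52-58 months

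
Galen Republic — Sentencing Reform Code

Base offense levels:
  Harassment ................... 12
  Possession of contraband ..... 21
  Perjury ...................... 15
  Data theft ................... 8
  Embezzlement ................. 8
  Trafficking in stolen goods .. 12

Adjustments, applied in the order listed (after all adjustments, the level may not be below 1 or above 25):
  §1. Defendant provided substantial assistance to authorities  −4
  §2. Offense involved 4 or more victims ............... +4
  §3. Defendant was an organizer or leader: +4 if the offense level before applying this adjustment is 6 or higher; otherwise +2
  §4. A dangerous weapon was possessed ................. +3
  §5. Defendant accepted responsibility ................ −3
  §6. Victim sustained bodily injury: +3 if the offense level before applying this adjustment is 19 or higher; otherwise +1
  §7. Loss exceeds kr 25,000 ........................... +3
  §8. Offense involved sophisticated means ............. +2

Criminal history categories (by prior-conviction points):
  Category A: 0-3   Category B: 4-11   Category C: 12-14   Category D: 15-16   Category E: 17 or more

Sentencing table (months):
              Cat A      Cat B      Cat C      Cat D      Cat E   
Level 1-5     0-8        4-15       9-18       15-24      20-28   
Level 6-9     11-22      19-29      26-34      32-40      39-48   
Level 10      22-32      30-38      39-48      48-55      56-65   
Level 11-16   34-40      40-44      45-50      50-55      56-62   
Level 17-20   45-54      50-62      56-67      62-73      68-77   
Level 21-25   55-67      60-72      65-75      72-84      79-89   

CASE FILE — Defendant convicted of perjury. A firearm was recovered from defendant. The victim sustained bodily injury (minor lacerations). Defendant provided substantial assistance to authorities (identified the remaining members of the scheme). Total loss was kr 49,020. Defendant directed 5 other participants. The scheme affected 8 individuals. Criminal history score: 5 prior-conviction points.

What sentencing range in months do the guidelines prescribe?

60-72 months

Base offense level for perjury: 15.
§1 applies: 15 − 4 = 11.
§2 applies: 11 + 4 = 15.
§3 applies (level before this adjustment is 15 ≥ 6, so +4): 15 + 4 = 19.
§4 applies: 19 + 3 = 22.
§6 applies (level before this adjustment is 22 ≥ 19, so +3): 22 + 3 = 25.
§7 applies: 25 + 3 = 28.
Level 28 exceeds the maximum of 25; capped at 25.
Final offense level: 25.
Criminal history: 5 prior points → Category B (4-11).
Level 25 falls in the 21-25 band.
Grid: Level 21-25 × Category B = 60-72 months.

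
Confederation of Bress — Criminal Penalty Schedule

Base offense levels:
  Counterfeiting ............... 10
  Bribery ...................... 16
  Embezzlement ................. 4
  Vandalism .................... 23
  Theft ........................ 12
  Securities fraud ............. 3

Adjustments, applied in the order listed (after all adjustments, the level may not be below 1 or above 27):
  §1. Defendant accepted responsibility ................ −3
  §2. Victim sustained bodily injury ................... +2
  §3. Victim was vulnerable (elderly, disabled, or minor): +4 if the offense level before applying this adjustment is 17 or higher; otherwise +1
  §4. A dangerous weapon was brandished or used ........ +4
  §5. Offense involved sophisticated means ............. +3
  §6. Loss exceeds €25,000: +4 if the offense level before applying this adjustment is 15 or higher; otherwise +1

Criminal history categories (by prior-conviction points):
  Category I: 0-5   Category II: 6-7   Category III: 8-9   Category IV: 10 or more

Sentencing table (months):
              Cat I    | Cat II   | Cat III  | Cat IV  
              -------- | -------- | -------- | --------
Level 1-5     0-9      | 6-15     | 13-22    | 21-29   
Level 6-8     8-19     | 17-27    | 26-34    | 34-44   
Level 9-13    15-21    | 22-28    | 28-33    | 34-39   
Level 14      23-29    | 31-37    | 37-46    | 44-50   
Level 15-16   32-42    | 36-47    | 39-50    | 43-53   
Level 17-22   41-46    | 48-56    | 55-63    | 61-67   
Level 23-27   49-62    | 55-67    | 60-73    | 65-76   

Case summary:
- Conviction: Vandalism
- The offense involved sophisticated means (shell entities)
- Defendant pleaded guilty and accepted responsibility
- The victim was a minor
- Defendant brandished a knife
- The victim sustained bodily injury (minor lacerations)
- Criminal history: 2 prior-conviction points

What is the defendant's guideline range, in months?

Base offense level for vandalism: 23.
§1 applies: 23 − 3 = 20.
§2 applies: 20 + 2 = 22.
§3 applies (level before this adjustment is 22 ≥ 17, so +4): 22 + 4 = 26.
§4 applies: 26 + 4 = 30.
§5 applies: 30 + 3 = 33.
Level 33 exceeds the maximum of 27; capped at 27.
Final offense level: 27.
Criminal history: 2 prior points → Category I (0-5).
Level 27 falls in the 23-27 band.
Grid: Level 23-27 × Category I = 49-62 months.

49-62 months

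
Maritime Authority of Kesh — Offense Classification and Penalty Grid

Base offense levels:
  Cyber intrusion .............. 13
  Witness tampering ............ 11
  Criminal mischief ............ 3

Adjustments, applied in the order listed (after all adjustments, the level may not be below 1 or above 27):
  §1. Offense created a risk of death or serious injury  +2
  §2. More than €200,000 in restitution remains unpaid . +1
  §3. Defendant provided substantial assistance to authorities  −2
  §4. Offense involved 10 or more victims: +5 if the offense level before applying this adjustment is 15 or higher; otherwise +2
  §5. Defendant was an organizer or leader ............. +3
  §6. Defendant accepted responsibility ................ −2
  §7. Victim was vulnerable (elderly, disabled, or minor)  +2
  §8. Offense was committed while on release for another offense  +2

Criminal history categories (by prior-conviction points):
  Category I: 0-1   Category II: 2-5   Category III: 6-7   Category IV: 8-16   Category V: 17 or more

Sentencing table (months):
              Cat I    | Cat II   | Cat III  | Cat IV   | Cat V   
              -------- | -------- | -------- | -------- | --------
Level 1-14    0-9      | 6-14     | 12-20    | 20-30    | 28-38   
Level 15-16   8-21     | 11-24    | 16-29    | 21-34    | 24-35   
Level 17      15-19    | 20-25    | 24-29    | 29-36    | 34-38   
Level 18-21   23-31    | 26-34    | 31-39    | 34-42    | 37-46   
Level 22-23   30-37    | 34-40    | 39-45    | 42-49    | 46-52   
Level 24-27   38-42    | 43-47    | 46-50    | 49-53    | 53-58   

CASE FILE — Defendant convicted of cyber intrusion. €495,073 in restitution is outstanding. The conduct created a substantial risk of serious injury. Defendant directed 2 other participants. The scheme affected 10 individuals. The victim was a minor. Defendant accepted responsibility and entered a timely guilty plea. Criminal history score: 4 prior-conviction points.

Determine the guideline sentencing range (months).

43-47 months

Base offense level for cyber intrusion: 13.
§1 applies: 13 + 2 = 15.
§2 applies: 15 + 1 = 16.
§4 applies (level before this adjustment is 16 ≥ 15, so +5): 16 + 5 = 21.
§5 applies: 21 + 3 = 24.
§6 applies: 24 − 2 = 22.
§7 applies: 22 + 2 = 24.
§8 does not apply.
Final offense level: 24.
Criminal history: 4 prior points → Category II (2-5).
Level 24 falls in the 24-27 band.
Grid: Level 24-27 × Category II = 43-47 months.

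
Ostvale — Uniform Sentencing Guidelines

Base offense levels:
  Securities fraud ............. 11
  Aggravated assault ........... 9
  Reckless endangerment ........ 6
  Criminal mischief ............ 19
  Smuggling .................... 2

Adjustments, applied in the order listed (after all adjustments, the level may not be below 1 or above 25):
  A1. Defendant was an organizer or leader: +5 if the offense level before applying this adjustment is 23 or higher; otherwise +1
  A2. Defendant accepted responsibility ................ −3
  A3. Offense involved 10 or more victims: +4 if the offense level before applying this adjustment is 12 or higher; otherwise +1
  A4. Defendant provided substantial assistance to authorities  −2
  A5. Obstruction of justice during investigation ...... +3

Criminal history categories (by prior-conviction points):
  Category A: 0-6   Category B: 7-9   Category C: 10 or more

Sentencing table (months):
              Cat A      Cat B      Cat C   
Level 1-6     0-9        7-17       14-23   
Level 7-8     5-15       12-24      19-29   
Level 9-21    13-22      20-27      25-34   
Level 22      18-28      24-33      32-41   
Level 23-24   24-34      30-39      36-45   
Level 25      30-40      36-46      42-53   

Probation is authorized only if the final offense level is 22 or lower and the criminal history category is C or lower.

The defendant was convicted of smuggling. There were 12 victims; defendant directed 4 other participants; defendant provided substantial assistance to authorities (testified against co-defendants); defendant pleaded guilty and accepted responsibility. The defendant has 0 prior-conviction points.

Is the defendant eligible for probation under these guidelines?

Base offense level for smuggling: 2.
A1 applies (level before this adjustment is 2 < 23, so +1): 2 + 1 = 3.
A2 applies: 3 − 3 = 0.
A3 applies (level before this adjustment is 0 < 12, so +1): 0 + 1 = 1.
A4 applies: 1 − 2 = -1.
Level -1 is below the minimum of 1; floored at 1.
Final offense level: 1.
Criminal history: 0 prior points → Category A (0-6).
Level 1 falls in the 1-6 band.
Grid: Level 1-6 × Category A = 0-9 months.
Probation check: level 1 ≤ 22 and category A ≤ C → eligible.

Yes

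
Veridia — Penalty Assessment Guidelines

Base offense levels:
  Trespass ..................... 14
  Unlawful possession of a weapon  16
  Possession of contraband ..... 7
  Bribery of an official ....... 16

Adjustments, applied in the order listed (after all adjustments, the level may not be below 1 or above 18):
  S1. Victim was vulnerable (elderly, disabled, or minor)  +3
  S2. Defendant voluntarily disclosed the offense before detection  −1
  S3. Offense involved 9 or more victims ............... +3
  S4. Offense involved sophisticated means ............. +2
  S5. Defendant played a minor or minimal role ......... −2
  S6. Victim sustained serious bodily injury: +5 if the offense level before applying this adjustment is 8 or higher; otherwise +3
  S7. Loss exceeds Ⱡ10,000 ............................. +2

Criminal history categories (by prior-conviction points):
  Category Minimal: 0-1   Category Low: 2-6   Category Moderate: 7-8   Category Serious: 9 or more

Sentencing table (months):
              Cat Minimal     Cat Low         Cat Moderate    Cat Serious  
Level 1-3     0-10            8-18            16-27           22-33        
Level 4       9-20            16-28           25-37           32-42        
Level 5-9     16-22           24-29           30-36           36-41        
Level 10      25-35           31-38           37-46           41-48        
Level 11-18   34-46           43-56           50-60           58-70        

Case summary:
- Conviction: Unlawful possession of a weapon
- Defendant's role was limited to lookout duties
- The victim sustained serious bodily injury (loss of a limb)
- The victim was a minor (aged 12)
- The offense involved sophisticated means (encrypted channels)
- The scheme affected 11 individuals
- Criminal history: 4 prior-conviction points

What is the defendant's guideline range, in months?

Base offense level for unlawful possession of a weapon: 16.
S1 applies: 16 + 3 = 19.
S2 does not apply.
S3 applies: 19 + 3 = 22.
S4 applies: 22 + 2 = 24.
S5 applies: 24 − 2 = 22.
S6 applies (level before this adjustment is 22 ≥ 8, so +5): 22 + 5 = 27.
S7 does not apply.
Level 27 exceeds the maximum of 18; capped at 18.
Final offense level: 18.
Criminal history: 4 prior points → Category Low (2-6).
Level 18 falls in the 11-18 band.
Grid: Level 11-18 × Category Low = 43-56 months.

43-56 months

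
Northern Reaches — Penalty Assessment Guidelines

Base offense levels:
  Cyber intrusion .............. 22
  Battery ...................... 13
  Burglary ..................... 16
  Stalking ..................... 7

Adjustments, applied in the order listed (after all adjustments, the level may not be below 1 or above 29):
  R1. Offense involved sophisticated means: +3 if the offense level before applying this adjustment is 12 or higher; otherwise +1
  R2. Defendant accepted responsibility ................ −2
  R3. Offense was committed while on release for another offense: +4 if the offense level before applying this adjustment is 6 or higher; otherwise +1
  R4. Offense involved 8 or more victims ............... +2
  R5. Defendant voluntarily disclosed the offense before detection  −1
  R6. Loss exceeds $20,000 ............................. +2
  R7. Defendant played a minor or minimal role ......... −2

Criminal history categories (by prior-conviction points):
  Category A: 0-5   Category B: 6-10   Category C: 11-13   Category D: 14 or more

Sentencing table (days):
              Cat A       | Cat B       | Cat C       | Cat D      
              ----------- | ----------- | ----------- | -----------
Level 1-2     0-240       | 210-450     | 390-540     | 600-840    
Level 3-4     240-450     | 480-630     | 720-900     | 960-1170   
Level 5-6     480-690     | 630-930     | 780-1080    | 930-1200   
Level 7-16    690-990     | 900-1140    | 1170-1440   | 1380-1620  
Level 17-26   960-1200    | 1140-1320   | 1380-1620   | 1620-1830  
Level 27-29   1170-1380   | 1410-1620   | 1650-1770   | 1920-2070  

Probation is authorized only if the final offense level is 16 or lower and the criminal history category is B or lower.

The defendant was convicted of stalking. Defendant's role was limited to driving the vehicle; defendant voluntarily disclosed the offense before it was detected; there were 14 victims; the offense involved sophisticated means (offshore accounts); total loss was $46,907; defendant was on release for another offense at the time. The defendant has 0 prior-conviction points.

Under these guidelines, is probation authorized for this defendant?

Base offense level for stalking: 7.
R1 applies (level before this adjustment is 7 < 12, so +1): 7 + 1 = 8.
R2 does not apply.
R3 applies (level before this adjustment is 8 ≥ 6, so +4): 8 + 4 = 12.
R4 applies: 12 + 2 = 14.
R5 applies: 14 − 1 = 13.
R6 applies: 13 + 2 = 15.
R7 applies: 15 − 2 = 13.
Final offense level: 13.
Criminal history: 0 prior points → Category A (0-5).
Level 13 falls in the 7-16 band.
Grid: Level 7-16 × Category A = 690-990 days.
Probation check: level 13 ≤ 16 and category A ≤ B → eligible.

Yes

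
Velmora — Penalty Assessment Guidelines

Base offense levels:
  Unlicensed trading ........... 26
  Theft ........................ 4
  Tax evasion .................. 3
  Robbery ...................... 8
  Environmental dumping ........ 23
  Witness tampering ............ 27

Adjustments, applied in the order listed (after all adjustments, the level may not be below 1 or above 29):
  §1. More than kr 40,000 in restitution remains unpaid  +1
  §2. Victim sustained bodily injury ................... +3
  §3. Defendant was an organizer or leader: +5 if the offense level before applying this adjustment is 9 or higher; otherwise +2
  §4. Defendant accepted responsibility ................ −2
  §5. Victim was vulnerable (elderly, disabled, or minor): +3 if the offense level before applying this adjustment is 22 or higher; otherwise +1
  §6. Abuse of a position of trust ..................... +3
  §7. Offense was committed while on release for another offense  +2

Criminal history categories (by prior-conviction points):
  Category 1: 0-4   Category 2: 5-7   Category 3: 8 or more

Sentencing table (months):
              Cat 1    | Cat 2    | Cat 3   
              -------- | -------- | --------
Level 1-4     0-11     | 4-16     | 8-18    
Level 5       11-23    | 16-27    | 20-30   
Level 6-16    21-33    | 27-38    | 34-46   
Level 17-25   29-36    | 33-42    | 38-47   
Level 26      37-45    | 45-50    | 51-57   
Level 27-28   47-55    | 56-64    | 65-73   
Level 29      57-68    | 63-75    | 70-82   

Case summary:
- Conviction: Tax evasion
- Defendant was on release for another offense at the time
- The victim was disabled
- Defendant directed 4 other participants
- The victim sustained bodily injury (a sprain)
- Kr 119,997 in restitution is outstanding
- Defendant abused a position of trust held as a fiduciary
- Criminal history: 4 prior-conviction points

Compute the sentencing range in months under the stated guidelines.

21-33 months

Base offense level for tax evasion: 3.
§1 applies: 3 + 1 = 4.
§2 applies: 4 + 3 = 7.
§3 applies (level before this adjustment is 7 < 9, so +2): 7 + 2 = 9.
§4 does not apply.
§5 applies (level before this adjustment is 9 < 22, so +1): 9 + 1 = 10.
§6 applies: 10 + 3 = 13.
§7 applies: 13 + 2 = 15.
Final offense level: 15.
Criminal history: 4 prior points → Category 1 (0-4).
Level 15 falls in the 6-16 band.
Grid: Level 6-16 × Category 1 = 21-33 months.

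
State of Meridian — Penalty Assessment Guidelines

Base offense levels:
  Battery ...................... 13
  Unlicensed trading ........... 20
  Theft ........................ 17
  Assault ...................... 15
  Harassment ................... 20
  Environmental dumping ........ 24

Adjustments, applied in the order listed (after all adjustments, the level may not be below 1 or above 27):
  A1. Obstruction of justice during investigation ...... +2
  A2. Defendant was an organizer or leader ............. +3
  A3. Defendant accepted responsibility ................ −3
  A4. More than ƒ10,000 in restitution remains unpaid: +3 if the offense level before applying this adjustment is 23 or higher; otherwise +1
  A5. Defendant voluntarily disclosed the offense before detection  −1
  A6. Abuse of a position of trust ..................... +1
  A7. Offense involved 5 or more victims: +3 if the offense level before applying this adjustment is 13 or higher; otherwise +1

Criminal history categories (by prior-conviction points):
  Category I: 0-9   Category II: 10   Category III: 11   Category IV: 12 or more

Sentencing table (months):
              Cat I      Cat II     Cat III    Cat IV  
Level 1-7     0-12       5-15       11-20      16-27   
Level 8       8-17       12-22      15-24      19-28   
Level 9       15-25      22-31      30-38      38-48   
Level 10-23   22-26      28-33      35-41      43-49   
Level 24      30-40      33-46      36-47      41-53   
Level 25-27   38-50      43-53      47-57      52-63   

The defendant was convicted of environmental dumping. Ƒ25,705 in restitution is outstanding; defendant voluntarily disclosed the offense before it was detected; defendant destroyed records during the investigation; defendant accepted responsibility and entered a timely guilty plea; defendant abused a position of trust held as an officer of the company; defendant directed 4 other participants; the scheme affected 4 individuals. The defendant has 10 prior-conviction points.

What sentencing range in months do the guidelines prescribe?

Base offense level for environmental dumping: 24.
A1 applies: 24 + 2 = 26.
A2 applies: 26 + 3 = 29.
A3 applies: 29 − 3 = 26.
A4 applies (level before this adjustment is 26 ≥ 23, so +3): 26 + 3 = 29.
A5 applies: 29 − 1 = 28.
A6 applies: 28 + 1 = 29.
Level 29 exceeds the maximum of 27; capped at 27.
Final offense level: 27.
Criminal history: 10 prior points → Category II (10).
Level 27 falls in the 25-27 band.
Grid: Level 25-27 × Category II = 43-53 months.

43-53 months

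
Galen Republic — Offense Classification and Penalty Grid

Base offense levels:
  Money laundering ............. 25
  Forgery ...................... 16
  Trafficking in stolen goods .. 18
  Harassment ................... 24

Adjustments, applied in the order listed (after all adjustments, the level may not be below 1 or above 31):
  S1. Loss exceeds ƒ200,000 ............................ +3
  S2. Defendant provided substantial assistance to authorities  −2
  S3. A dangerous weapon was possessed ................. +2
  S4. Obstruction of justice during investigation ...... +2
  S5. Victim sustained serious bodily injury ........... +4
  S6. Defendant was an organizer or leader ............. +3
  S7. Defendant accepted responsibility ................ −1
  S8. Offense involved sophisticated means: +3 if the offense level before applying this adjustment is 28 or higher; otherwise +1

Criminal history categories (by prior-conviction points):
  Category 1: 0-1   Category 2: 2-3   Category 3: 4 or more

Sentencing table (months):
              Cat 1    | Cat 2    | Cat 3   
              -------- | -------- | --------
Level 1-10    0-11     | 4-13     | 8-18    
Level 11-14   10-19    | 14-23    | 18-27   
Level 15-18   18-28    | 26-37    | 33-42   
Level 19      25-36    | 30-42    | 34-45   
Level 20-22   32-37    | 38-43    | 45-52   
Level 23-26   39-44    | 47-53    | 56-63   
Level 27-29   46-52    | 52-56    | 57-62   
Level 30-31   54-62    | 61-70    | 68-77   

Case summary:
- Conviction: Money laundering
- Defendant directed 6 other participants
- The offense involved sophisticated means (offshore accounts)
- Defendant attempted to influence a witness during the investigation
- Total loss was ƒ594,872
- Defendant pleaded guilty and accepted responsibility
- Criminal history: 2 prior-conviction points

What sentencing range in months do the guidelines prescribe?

61-70 months

Base offense level for money laundering: 25.
S1 applies: 25 + 3 = 28.
S2 does not apply.
S3 does not apply.
S4 applies: 28 + 2 = 30.
S5 does not apply.
S6 applies: 30 + 3 = 33.
S7 applies: 33 − 1 = 32.
S8 applies (level before this adjustment is 32 ≥ 28, so +3): 32 + 3 = 35.
Level 35 exceeds the maximum of 31; capped at 31.
Final offense level: 31.
Criminal history: 2 prior points → Category 2 (2-3).
Level 31 falls in the 30-31 band.
Grid: Level 30-31 × Category 2 = 61-70 months.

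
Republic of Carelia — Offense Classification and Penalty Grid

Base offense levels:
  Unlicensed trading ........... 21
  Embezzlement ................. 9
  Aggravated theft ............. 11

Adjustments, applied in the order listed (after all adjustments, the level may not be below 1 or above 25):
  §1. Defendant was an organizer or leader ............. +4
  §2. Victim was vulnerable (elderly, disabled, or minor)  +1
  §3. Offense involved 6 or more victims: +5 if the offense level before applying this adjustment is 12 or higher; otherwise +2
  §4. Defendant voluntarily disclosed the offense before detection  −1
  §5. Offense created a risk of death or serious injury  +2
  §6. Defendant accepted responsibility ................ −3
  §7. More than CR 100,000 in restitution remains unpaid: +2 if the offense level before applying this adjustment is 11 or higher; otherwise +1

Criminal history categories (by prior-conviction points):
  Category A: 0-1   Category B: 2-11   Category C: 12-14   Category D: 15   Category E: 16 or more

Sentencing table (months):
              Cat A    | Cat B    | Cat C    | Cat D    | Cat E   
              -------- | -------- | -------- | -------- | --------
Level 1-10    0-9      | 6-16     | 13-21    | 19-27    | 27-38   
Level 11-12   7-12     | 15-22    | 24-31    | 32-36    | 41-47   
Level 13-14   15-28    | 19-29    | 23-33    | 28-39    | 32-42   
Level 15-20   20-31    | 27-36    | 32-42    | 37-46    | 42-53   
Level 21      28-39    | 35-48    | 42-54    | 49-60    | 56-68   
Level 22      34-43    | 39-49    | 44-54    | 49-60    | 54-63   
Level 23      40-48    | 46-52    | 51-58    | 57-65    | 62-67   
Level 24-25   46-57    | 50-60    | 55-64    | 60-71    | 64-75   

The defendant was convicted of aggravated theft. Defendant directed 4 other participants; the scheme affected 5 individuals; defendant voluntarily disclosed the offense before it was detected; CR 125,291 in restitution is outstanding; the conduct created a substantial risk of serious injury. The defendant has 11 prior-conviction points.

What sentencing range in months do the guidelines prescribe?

Base offense level for aggravated theft: 11.
§1 applies: 11 + 4 = 15.
§2 does not apply.
§3 does not apply.
§4 applies: 15 − 1 = 14.
§5 applies: 14 + 2 = 16.
§7 applies (level before this adjustment is 16 ≥ 11, so +2): 16 + 2 = 18.
Final offense level: 18.
Criminal history: 11 prior points → Category B (2-11).
Level 18 falls in the 15-20 band.
Grid: Level 15-20 × Category B = 27-36 months.

27-36 months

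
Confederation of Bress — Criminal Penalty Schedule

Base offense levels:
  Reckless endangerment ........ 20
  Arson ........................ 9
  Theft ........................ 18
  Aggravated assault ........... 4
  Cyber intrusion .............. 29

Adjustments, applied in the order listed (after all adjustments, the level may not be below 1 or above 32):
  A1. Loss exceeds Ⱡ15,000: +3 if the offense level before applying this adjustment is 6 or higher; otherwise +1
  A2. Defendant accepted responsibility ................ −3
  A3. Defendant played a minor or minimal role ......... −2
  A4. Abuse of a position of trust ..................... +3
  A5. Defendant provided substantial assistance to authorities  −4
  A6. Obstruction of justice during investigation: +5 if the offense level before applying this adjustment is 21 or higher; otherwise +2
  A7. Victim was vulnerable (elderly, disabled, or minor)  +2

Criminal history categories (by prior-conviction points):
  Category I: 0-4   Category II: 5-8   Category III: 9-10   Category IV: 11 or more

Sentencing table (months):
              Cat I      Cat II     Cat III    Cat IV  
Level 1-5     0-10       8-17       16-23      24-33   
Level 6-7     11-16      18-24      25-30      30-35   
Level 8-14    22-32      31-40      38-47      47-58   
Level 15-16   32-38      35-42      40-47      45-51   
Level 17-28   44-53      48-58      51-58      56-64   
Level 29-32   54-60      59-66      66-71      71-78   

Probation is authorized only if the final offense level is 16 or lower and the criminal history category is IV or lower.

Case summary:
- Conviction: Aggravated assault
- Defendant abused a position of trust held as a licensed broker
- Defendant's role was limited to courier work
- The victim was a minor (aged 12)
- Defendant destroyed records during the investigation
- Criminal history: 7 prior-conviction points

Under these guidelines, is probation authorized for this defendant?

Base offense level for aggravated assault: 4.
A1 does not apply.
A2 does not apply.
A3 applies: 4 − 2 = 2.
A4 applies: 2 + 3 = 5.
A6 applies (level before this adjustment is 5 < 21, so +2): 5 + 2 = 7.
A7 applies: 7 + 2 = 9.
Final offense level: 9.
Criminal history: 7 prior points → Category II (5-8).
Level 9 falls in the 8-14 band.
Grid: Level 8-14 × Category II = 31-40 months.
Probation check: level 9 ≤ 16 and category II ≤ IV → eligible.

Yes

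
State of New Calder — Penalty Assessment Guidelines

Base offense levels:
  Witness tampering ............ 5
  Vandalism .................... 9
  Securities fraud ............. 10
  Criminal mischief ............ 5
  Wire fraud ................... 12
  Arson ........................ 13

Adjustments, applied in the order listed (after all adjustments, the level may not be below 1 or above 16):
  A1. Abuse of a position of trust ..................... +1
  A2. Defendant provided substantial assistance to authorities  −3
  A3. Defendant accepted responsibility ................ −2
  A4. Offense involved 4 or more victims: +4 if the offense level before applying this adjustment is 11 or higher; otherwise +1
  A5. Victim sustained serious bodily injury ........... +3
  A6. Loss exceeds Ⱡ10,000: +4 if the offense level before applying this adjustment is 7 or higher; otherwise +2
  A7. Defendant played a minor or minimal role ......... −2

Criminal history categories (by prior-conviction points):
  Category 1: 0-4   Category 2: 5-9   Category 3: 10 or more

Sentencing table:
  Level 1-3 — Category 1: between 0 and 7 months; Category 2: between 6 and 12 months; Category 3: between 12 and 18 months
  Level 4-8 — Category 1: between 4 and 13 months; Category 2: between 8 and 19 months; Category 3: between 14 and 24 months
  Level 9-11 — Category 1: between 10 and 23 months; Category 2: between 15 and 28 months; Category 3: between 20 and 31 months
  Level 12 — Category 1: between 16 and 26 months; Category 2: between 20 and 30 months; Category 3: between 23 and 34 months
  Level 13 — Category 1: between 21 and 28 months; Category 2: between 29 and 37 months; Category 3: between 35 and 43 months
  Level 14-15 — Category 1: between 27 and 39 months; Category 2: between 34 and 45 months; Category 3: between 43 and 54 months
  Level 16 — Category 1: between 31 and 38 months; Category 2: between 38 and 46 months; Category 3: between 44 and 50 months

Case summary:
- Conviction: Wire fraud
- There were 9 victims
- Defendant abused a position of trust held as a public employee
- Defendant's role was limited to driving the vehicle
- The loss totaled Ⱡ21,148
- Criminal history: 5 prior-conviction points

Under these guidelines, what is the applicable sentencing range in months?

38-46 months

Base offense level for wire fraud: 12.
A1 applies: 12 + 1 = 13.
A2 does not apply.
A3 does not apply.
A4 applies (level before this adjustment is 13 ≥ 11, so +4): 13 + 4 = 17.
A5 does not apply.
A6 applies (level before this adjustment is 17 ≥ 7, so +4): 17 + 4 = 21.
A7 applies: 21 − 2 = 19.
Level 19 exceeds the maximum of 16; capped at 16.
Final offense level: 16.
Criminal history: 5 prior points → Category 2 (5-9).
Level 16 falls in the 16 band.
Grid: Level 16 × Category 2 = 38-46 months.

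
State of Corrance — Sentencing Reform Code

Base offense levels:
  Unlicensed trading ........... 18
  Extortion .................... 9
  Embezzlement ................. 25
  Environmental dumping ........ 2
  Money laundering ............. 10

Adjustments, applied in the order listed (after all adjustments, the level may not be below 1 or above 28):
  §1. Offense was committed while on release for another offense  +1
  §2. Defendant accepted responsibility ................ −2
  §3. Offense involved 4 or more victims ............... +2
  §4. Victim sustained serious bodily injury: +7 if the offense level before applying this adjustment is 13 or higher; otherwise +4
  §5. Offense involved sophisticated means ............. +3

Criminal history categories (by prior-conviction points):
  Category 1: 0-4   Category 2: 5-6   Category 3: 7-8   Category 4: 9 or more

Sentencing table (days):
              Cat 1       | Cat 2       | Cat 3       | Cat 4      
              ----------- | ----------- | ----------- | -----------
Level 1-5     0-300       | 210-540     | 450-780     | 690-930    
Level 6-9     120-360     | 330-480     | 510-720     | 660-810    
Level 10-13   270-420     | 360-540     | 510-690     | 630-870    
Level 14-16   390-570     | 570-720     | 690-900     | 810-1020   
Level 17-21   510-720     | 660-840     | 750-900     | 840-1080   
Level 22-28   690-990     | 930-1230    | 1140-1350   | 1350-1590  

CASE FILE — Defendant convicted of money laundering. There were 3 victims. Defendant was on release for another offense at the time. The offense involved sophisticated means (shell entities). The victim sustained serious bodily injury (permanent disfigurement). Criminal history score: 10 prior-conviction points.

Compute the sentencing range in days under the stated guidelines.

Base offense level for money laundering: 10.
§1 applies: 10 + 1 = 11.
§2 does not apply.
§4 applies (level before this adjustment is 11 < 13, so +4): 11 + 4 = 15.
§5 applies: 15 + 3 = 18.
Final offense level: 18.
Criminal history: 10 prior points → Category 4 (9+).
Level 18 falls in the 17-21 band.
Grid: Level 17-21 × Category 4 = 840-1080 days.

840-1080 days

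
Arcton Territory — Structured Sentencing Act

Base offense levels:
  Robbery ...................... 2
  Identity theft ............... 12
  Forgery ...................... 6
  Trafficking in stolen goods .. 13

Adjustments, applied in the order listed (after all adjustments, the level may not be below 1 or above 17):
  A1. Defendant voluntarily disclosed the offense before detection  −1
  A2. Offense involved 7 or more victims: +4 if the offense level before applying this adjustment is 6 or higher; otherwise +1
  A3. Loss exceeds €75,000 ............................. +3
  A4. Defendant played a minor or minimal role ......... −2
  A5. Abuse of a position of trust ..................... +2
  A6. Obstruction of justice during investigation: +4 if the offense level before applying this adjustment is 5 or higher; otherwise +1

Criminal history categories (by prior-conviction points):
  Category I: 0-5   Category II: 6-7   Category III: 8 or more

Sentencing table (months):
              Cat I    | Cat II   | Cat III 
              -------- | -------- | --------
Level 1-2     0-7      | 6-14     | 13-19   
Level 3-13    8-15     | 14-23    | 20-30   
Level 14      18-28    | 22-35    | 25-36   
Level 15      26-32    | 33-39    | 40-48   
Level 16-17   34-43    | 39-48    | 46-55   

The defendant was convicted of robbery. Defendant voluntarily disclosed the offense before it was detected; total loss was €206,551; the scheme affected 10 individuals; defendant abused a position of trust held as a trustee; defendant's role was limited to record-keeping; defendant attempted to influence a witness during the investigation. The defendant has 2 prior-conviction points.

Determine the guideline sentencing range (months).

8-15 months

Base offense level for robbery: 2.
A1 applies: 2 − 1 = 1.
A2 applies (level before this adjustment is 1 < 6, so +1): 1 + 1 = 2.
A3 applies: 2 + 3 = 5.
A4 applies: 5 − 2 = 3.
A5 applies: 3 + 2 = 5.
A6 applies (level before this adjustment is 5 ≥ 5, so +4): 5 + 4 = 9.
Final offense level: 9.
Criminal history: 2 prior points → Category I (0-5).
Level 9 falls in the 3-13 band.
Grid: Level 3-13 × Category I = 8-15 months.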